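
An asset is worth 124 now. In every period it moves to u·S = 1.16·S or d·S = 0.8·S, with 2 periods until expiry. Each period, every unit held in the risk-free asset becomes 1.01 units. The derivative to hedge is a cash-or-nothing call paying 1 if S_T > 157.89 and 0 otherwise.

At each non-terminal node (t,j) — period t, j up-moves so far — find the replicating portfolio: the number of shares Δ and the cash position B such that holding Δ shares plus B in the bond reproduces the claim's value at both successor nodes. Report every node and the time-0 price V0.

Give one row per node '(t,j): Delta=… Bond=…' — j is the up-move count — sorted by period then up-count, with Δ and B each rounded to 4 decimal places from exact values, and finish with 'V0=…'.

(0,0): Delta=0.0129 Bond=-1.2708
(1,0): Delta=0.0000 Bond=0.0000
(1,1): Delta=0.0193 Bond=-2.2002
V0=0.3336

The replicating-portfolio and risk-neutral prices coincide; use p* = (1.01−0.8)/(1.16−0.8) = 0.5833 for the latter.
Terminal payoffs: V(2,0)=0.0000, V(2,1)=0.0000, V(2,2)=1.0000
Node (1,0) S=99.2000: V=(p*·0.0000+(1−p*)·0.0000)/1.01=0.0000; Δ=(0.0000−0.0000)/(115.0720−79.3600)=0.0000; B=V−Δ·S=0.0000
Node (1,1) S=143.8400: V=(p*·1.0000+(1−p*)·0.0000)/1.01=0.5776; Δ=(1.0000−0.0000)/(166.8544−115.0720)=0.0193; B=V−Δ·S=-2.2002
Node (0,0) S=124.0000: V=(p*·0.5776+(1−p*)·0.0000)/1.01=0.3336; Δ=(0.5776−0.0000)/(143.8400−99.2000)=0.0129; B=V−Δ·S=-1.2708
Root portfolio cost Δ·124+B reproduces V0=0.3336.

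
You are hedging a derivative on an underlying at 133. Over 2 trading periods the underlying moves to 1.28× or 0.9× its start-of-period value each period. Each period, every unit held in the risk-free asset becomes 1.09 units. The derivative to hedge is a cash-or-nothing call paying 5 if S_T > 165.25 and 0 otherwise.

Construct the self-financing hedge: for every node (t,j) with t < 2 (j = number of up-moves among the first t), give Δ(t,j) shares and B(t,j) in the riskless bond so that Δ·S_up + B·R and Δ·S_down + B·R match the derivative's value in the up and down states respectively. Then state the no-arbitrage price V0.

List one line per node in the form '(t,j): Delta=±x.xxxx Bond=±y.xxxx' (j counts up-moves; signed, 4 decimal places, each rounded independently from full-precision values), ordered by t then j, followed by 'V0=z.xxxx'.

(0,0): Delta=0.0454 Bond=-4.9836
(1,0): Delta=0.0000 Bond=0.0000
(1,1): Delta=0.0773 Bond=-10.8643
V0=1.0521

Under the risk-neutral measure, an up-move has probability p* = (R−d)/(u−d) = 0.5000 and values discount at R = 1.09.
Terminal values V(2,·): V(2,0)=0.0000, V(2,1)=0.0000, V(2,2)=5.0000
(1,0): S=119.7000. Δ = (V_up−V_dn)/(S_up−S_dn) = (0.0000−0.0000)/(153.2160−107.7300) = 0.0000. V = [p*·0.0000 + (1−p*)·0.0000]/1.09 = 0.0000. B = V − Δ·S = 0.0000.
(1,1): S=170.2400. Δ = (V_up−V_dn)/(S_up−S_dn) = (5.0000−0.0000)/(217.9072−153.2160) = 0.0773. V = [p*·5.0000 + (1−p*)·0.0000]/1.09 = 2.2936. B = V − Δ·S = -10.8643.
(0,0): S=133.0000. Δ = (V_up−V_dn)/(S_up−S_dn) = (2.2936−0.0000)/(170.2400−119.7000) = 0.0454. V = [p*·2.2936 + (1−p*)·0.0000]/1.09 = 1.0521. B = V − Δ·S = -4.9836.
Self-financing check: at every node Δ·S+B equals the discounted successor values.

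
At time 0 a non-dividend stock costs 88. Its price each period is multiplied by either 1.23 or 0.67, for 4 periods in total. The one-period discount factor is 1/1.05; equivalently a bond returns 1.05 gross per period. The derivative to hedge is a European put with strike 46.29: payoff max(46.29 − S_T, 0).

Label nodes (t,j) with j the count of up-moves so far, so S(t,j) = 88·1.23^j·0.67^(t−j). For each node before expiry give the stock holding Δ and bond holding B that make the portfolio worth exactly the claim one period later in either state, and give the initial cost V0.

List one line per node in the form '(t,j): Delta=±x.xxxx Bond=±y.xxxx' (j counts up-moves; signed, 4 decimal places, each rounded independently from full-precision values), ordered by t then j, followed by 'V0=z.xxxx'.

Under the risk-neutral measure, an up-move has probability p* = (R−d)/(u−d) = 0.6786 and values discount at R = 1.05.
At expiry t=4: V(4,0)=28.5570, V(4,1)=13.7354, V(4,2)=0.0000, V(4,3)=0.0000, V(4,4)=0.0000
Node (3,0) S=26.4671: V=(p*·13.7354+(1−p*)·28.5570)/1.05=17.6186; Δ=(13.7354−28.5570)/(32.5546−17.7330)=-1.0000; B=V−Δ·S=44.0857
Node (3,1) S=48.5889: V=(p*·0.0000+(1−p*)·13.7354)/1.05=4.2047; Δ=(0.0000−13.7354)/(59.7644−32.5546)=-0.5048; B=V−Δ·S=28.7322
Node (3,2) S=89.2006: V=(p*·0.0000+(1−p*)·0.0000)/1.05=0.0000; Δ=(0.0000−0.0000)/(109.7167−59.7644)=0.0000; B=V−Δ·S=0.0000
Node (3,3) S=163.7563: V=(p*·0.0000+(1−p*)·0.0000)/1.05=0.0000; Δ=(0.0000−0.0000)/(201.4202−109.7167)=0.0000; B=V−Δ·S=0.0000
Node (2,0) S=39.5032: V=(p*·4.2047+(1−p*)·17.6186)/1.05=8.1108; Δ=(4.2047−17.6186)/(48.5889−26.4671)=-0.6064; B=V−Δ·S=32.0641
Node (2,1) S=72.5208: V=(p*·0.0000+(1−p*)·4.2047)/1.05=1.2872; Δ=(0.0000−4.2047)/(89.2006−48.5889)=-0.1035; B=V−Δ·S=8.7956
Node (2,2) S=133.1352: V=(p*·0.0000+(1−p*)·0.0000)/1.05=0.0000; Δ=(0.0000−0.0000)/(163.7563−89.2006)=0.0000; B=V−Δ·S=0.0000
Node (1,0) S=58.9600: V=(p*·1.2872+(1−p*)·8.1108)/1.05=3.3147; Δ=(1.2872−8.1108)/(72.5208−39.5032)=-0.2067; B=V−Δ·S=15.4998
Node (1,1) S=108.2400: V=(p*·0.0000+(1−p*)·1.2872)/1.05=0.3940; Δ=(0.0000−1.2872)/(133.1352−72.5208)=-0.0212; B=V−Δ·S=2.6925
Node (0,0) S=88.0000: V=(p*·0.3940+(1−p*)·3.3147)/1.05=1.2694; Δ=(0.3940−3.3147)/(108.2400−58.9600)=-0.0593; B=V−Δ·S=6.4849
Check: Δ(0,0)·S0 + B(0,0) = 1.2694 = V0.

(0,0): Delta=-0.0593 Bond=6.4849
(1,0): Delta=-0.2067 Bond=15.4998
(1,1): Delta=-0.0212 Bond=2.6925
(2,0): Delta=-0.6064 Bond=32.0641
(2,1): Delta=-0.1035 Bond=8.7956
(2,2): Delta=0.0000 Bond=0.0000
(3,0): Delta=-1.0000 Bond=44.0857
(3,1): Delta=-0.5048 Bond=28.7322
(3,2): Delta=0.0000 Bond=0.0000
(3,3): Delta=0.0000 Bond=0.0000
V0=1.2694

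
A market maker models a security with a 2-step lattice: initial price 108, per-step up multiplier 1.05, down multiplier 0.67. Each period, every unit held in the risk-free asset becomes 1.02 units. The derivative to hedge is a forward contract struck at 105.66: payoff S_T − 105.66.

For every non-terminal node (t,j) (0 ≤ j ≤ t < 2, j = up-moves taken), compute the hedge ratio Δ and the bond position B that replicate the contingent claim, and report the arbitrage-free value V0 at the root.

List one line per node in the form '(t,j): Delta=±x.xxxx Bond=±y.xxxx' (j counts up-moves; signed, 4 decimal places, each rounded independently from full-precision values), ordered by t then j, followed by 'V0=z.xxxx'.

No-arbitrage ⇒ martingale measure with p* = (R−d)/(u−d) = 0.9211.
Payoff layer (t=2): V(2,0)=-57.1788, V(2,1)=-29.6820, V(2,2)=13.4100
  t=1,j=0: stock 72.3600 → up 75.9780 (V=-29.6820), down 48.4812 (V=-57.1788). Price -31.2282; hedge Δ=1.0000, bond B=-103.5882.
  t=1,j=1: stock 113.4000 → up 119.0700 (V=13.4100), down 75.9780 (V=-29.6820). Price 9.8118; hedge Δ=1.0000, bond B=-103.5882.
  t=0,j=0: stock 108.0000 → up 113.4000 (V=9.8118), down 72.3600 (V=-31.2282). Price 6.4429; hedge Δ=1.0000, bond B=-101.5571.
Self-financing check: at every node Δ·S+B equals the discounted successor values.

(0,0): Delta=1.0000 Bond=-101.5571
(1,0): Delta=1.0000 Bond=-103.5882
(1,1): Delta=1.0000 Bond=-103.5882
V0=6.4429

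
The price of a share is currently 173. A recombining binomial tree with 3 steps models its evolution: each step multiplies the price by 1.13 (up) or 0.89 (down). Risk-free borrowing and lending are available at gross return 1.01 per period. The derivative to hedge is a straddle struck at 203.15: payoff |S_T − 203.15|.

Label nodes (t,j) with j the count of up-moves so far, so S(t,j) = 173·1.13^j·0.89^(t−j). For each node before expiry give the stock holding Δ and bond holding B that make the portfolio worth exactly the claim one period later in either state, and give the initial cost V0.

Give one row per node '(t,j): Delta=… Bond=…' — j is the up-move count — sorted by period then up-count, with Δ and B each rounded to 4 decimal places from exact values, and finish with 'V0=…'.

No-arbitrage ⇒ martingale measure with p* = (R−d)/(u−d) = 0.5000.
Terminal values V(3,·): V(3,0)=81.1904, V(3,1)=48.3024, V(3,2)=6.5457, V(3,3)=46.4712
Node (2,0) S=137.0333: V=(p*·48.3024+(1−p*)·81.1904)/1.01=64.1053; Δ=(48.3024−81.1904)/(154.8476−121.9596)=-1.0000; B=V−Δ·S=201.1386
Node (2,1) S=173.9861: V=(p*·6.5457+(1−p*)·48.3024)/1.01=27.1525; Δ=(6.5457−48.3024)/(196.6043−154.8476)=-1.0000; B=V−Δ·S=201.1386
Node (2,2) S=220.9037: V=(p*·46.4712+(1−p*)·6.5457)/1.01=26.2460; Δ=(46.4712−6.5457)/(249.6212−196.6043)=0.7531; B=V−Δ·S=-140.1102
Node (1,0) S=153.9700: V=(p*·27.1525+(1−p*)·64.1053)/1.01=45.1771; Δ=(27.1525−64.1053)/(173.9861−137.0333)=-1.0000; B=V−Δ·S=199.1471
Node (1,1) S=195.4900: V=(p*·26.2460+(1−p*)·27.1525)/1.01=26.4349; Δ=(26.2460−27.1525)/(220.9037−173.9861)=-0.0193; B=V−Δ·S=30.2121
Node (0,0) S=173.0000: V=(p*·26.4349+(1−p*)·45.1771)/1.01=35.4515; Δ=(26.4349−45.1771)/(195.4900−153.9700)=-0.4514; B=V−Δ·S=113.5442
Root portfolio cost Δ·173+B reproduces V0=35.4515.

(0,0): Delta=-0.4514 Bond=113.5442
(1,0): Delta=-1.0000 Bond=199.1471
(1,1): Delta=-0.0193 Bond=30.2121
(2,0): Delta=-1.0000 Bond=201.1386
(2,1): Delta=-1.0000 Bond=201.1386
(2,2): Delta=0.7531 Bond=-140.1102
V0=35.4515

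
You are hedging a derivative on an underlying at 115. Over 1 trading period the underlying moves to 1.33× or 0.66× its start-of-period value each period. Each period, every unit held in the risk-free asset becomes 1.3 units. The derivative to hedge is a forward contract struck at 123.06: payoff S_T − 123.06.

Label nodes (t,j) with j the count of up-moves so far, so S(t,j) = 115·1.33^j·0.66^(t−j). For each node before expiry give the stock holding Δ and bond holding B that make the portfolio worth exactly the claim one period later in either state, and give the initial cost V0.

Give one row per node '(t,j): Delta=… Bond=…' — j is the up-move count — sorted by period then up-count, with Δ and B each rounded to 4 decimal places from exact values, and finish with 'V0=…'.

(0,0): Delta=1.0000 Bond=-94.6615
V0=20.3385

No-arbitrage ⇒ martingale measure with p* = (R−d)/(u−d) = 0.9552.
At expiry t=1: V(1,0)=-47.1600, V(1,1)=29.8900
  t=0,j=0: stock 115.0000 → up 152.9500 (V=29.8900), down 75.9000 (V=-47.1600). Price 20.3385; hedge Δ=1.0000, bond B=-94.6615.
Root portfolio cost Δ·115+B reproduces V0=20.3385.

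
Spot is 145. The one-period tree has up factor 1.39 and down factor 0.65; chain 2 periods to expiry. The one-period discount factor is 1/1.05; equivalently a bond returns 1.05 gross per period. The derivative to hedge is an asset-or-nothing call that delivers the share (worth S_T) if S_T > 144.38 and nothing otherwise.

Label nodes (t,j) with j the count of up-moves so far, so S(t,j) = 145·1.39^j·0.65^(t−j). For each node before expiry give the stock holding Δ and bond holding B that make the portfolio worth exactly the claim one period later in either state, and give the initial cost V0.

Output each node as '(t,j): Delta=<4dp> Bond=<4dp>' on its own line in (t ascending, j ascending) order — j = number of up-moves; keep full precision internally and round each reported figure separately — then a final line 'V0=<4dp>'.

(0,0): Delta=1.3441 Bond=-120.6504
(1,0): Delta=0.0000 Bond=0.0000
(1,1): Delta=1.8784 Bond=-234.3635
V0=74.2464

The replicating-portfolio and risk-neutral prices coincide; use p* = (1.05−0.65)/(1.39−0.65) = 0.5405 for the latter.
Payoff layer (t=2): V(2,0)=0.0000, V(2,1)=0.0000, V(2,2)=280.1545
(1,0): S=94.2500. Δ = (V_up−V_dn)/(S_up−S_dn) = (0.0000−0.0000)/(131.0075−61.2625) = 0.0000. V = [p*·0.0000 + (1−p*)·0.0000]/1.05 = 0.0000. B = V − Δ·S = 0.0000.
(1,1): S=201.5500. Δ = (V_up−V_dn)/(S_up−S_dn) = (280.1545−0.0000)/(280.1545−131.0075) = 1.8784. V = [p*·280.1545 + (1−p*)·0.0000]/1.05 = 144.2237. B = V − Δ·S = -234.3635.
(0,0): S=145.0000. Δ = (V_up−V_dn)/(S_up−S_dn) = (144.2237−0.0000)/(201.5500−94.2500) = 1.3441. V = [p*·144.2237 + (1−p*)·0.0000]/1.05 = 74.2464. B = V − Δ·S = -120.6504.
Check: Δ(0,0)·S0 + B(0,0) = 74.2464 = V0.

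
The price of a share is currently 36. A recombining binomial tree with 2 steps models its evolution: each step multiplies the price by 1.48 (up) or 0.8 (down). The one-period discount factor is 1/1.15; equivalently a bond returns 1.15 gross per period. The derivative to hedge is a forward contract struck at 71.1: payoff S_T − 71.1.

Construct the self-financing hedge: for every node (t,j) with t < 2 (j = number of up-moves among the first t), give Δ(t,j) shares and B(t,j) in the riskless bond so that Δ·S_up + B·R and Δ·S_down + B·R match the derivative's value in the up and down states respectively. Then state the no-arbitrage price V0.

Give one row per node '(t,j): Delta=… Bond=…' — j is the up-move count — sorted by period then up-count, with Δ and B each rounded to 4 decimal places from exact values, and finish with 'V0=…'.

(0,0): Delta=1.0000 Bond=-53.7618
(1,0): Delta=1.0000 Bond=-61.8261
(1,1): Delta=1.0000 Bond=-61.8261
V0=-17.7618

Risk-neutral probability p* = (R−d)/(u−d) = (1.15−0.8)/(1.48−0.8) = 0.5147.
At expiry t=2: V(2,0)=-48.0600, V(2,1)=-28.4760, V(2,2)=7.7544
Node (1,0) S=28.8000: V=(p*·-28.4760+(1−p*)·-48.0600)/1.15=-33.0261; Δ=(-28.4760−-48.0600)/(42.6240−23.0400)=1.0000; B=V−Δ·S=-61.8261
Node (1,1) S=53.2800: V=(p*·7.7544+(1−p*)·-28.4760)/1.15=-8.5461; Δ=(7.7544−-28.4760)/(78.8544−42.6240)=1.0000; B=V−Δ·S=-61.8261
Node (0,0) S=36.0000: V=(p*·-8.5461+(1−p*)·-33.0261)/1.15=-17.7618; Δ=(-8.5461−-33.0261)/(53.2800−28.8000)=1.0000; B=V−Δ·S=-53.7618
The time-0 hedge costs -17.7618, which is the no-arbitrage price.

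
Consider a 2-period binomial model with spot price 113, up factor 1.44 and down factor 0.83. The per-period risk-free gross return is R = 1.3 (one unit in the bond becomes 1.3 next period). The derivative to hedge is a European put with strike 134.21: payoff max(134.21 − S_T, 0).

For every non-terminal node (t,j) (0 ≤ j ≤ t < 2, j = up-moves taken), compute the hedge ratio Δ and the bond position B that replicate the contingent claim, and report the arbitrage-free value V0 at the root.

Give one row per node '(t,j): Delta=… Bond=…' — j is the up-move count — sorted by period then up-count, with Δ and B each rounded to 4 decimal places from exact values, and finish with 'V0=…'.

(0,0): Delta=-0.1444 Bond=18.0696
(1,0): Delta=-0.9852 Bond=102.3513
(1,1): Delta=0.0000 Bond=0.0000
V0=1.7568

Under the risk-neutral measure, an up-move has probability p* = (R−d)/(u−d) = 0.7705 and values discount at R = 1.3.
Payoff layer (t=2): V(2,0)=56.3643, V(2,1)=0.0000, V(2,2)=0.0000
(1,0): S=93.7900. Δ = (V_up−V_dn)/(S_up−S_dn) = (0.0000−56.3643)/(135.0576−77.8457) = -0.9852. V = [p*·0.0000 + (1−p*)·56.3643]/1.3 = 9.9508. B = V − Δ·S = 102.3513.
(1,1): S=162.7200. Δ = (V_up−V_dn)/(S_up−S_dn) = (0.0000−0.0000)/(234.3168−135.0576) = 0.0000. V = [p*·0.0000 + (1−p*)·0.0000]/1.3 = 0.0000. B = V − Δ·S = 0.0000.
(0,0): S=113.0000. Δ = (V_up−V_dn)/(S_up−S_dn) = (0.0000−9.9508)/(162.7200−93.7900) = -0.1444. V = [p*·0.0000 + (1−p*)·9.9508]/1.3 = 1.7568. B = V − Δ·S = 18.0696.
Check: Δ(0,0)·S0 + B(0,0) = 1.7568 = V0.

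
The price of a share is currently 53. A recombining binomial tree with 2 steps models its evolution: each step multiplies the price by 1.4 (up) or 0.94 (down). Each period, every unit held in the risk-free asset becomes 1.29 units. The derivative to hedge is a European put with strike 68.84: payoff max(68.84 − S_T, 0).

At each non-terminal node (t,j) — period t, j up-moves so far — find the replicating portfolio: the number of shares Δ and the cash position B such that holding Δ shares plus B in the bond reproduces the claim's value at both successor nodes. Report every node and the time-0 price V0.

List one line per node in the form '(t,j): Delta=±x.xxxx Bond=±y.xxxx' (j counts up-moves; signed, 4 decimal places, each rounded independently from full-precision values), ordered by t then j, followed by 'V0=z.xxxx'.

Since d<R<u, set p* = (R−d)/(u−d) = 0.7609; price each node as the discounted p*-expectation of its children.
Payoff layer (t=2): V(2,0)=22.0092, V(2,1)=0.0000, V(2,2)=0.0000
(1,0): S=49.8200. Δ = (V_up−V_dn)/(S_up−S_dn) = (0.0000−22.0092)/(69.7480−46.8308) = -0.9604. V = [p*·0.0000 + (1−p*)·22.0092]/1.29 = 4.0799. B = V − Δ·S = 51.9260.
(1,1): S=74.2000. Δ = (V_up−V_dn)/(S_up−S_dn) = (0.0000−0.0000)/(103.8800−69.7480) = 0.0000. V = [p*·0.0000 + (1−p*)·0.0000]/1.29 = 0.0000. B = V − Δ·S = 0.0000.
(0,0): S=53.0000. Δ = (V_up−V_dn)/(S_up−S_dn) = (0.0000−4.0799)/(74.2000−49.8200) = -0.1673. V = [p*·0.0000 + (1−p*)·4.0799]/1.29 = 0.7563. B = V − Δ·S = 9.6256.
Self-financing check: at every node Δ·S+B equals the discounted successor values.

(0,0): Delta=-0.1673 Bond=9.6256
(1,0): Delta=-0.9604 Bond=51.9260
(1,1): Delta=0.0000 Bond=0.0000
V0=0.7563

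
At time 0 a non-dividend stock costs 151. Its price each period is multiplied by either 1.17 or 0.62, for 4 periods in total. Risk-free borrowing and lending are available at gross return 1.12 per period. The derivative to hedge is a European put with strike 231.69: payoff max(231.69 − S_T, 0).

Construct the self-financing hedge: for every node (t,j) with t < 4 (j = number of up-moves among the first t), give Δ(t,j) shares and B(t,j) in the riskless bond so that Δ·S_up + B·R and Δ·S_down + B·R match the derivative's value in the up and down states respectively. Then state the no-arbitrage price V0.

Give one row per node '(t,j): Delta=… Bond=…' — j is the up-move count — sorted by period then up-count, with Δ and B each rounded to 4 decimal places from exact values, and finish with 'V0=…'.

The replicating-portfolio and risk-neutral prices coincide; use p* = (1.12−0.62)/(1.17−0.62) = 0.9091 for the latter.
Payoff layer (t=4): V(4,0)=209.3777, V(4,1)=189.5846, V(4,2)=152.2330, V(4,3)=81.7470, V(4,4)=0.0000
(3,0): S=35.9875. Δ = (V_up−V_dn)/(S_up−S_dn) = (189.5846−209.3777)/(42.1054−22.3123) = -1.0000. V = [p*·189.5846 + (1−p*)·209.3777]/1.12 = 170.8785. B = V − Δ·S = 206.8661.
(3,1): S=67.9119. Δ = (V_up−V_dn)/(S_up−S_dn) = (152.2330−189.5846)/(79.4570−42.1054) = -1.0000. V = [p*·152.2330 + (1−p*)·189.5846]/1.12 = 138.9541. B = V − Δ·S = 206.8661.
(3,2): S=128.1564. Δ = (V_up−V_dn)/(S_up−S_dn) = (81.7470−152.2330)/(149.9430−79.4570) = -1.0000. V = [p*·81.7470 + (1−p*)·152.2330]/1.12 = 78.7097. B = V − Δ·S = 206.8661.
(3,3): S=241.8436. Δ = (V_up−V_dn)/(S_up−S_dn) = (0.0000−81.7470)/(282.9570−149.9430) = -0.6146. V = [p*·0.0000 + (1−p*)·81.7470]/1.12 = 6.6353. B = V − Δ·S = 155.2662.
(2,0): S=58.0444. Δ = (V_up−V_dn)/(S_up−S_dn) = (138.9541−170.8785)/(67.9119−35.9875) = -1.0000. V = [p*·138.9541 + (1−p*)·170.8785]/1.12 = 126.6574. B = V − Δ·S = 184.7018.
(2,1): S=109.5354. Δ = (V_up−V_dn)/(S_up−S_dn) = (78.7097−138.9541)/(128.1564−67.9119) = -1.0000. V = [p*·78.7097 + (1−p*)·138.9541]/1.12 = 75.1664. B = V − Δ·S = 184.7018.
(2,2): S=206.7039. Δ = (V_up−V_dn)/(S_up−S_dn) = (6.6353−78.7097)/(241.8436−128.1564) = -0.6340. V = [p*·6.6353 + (1−p*)·78.7097]/1.12 = 11.7746. B = V − Δ·S = 142.8188.
(1,0): S=93.6200. Δ = (V_up−V_dn)/(S_up−S_dn) = (75.1664−126.6574)/(109.5354−58.0444) = -1.0000. V = [p*·75.1664 + (1−p*)·126.6574]/1.12 = 71.2924. B = V − Δ·S = 164.9124.
(1,1): S=176.6700. Δ = (V_up−V_dn)/(S_up−S_dn) = (11.7746−75.1664)/(206.7039−109.5354) = -0.6524. V = [p*·11.7746 + (1−p*)·75.1664]/1.12 = 15.6585. B = V − Δ·S = 130.9164.
(0,0): S=151.0000. Δ = (V_up−V_dn)/(S_up−S_dn) = (15.6585−71.2924)/(176.6700−93.6200) = -0.6699. V = [p*·15.6585 + (1−p*)·71.2924]/1.12 = 18.4965. B = V − Δ·S = 119.6491.
Self-financing check: at every node Δ·S+B equals the discounted successor values.

(0,0): Delta=-0.6699 Bond=119.6491
(1,0): Delta=-1.0000 Bond=164.9124
(1,1): Delta=-0.6524 Bond=130.9164
(2,0): Delta=-1.0000 Bond=184.7018
(2,1): Delta=-1.0000 Bond=184.7018
(2,2): Delta=-0.6340 Bond=142.8188
(3,0): Delta=-1.0000 Bond=206.8661
(3,1): Delta=-1.0000 Bond=206.8661
(3,2): Delta=-1.0000 Bond=206.8661
(3,3): Delta=-0.6146 Bond=155.2662
V0=18.4965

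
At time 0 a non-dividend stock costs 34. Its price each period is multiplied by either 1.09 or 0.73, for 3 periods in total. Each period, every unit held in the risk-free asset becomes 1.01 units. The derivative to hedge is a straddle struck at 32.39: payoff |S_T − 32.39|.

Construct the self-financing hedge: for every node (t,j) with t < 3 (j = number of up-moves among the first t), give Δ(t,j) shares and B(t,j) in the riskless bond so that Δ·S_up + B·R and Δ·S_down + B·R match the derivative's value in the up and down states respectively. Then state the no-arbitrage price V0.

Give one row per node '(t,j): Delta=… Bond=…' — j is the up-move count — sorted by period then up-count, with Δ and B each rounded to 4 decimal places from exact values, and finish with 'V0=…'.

Under the risk-neutral measure, an up-move has probability p* = (R−d)/(u−d) = 0.7778 and values discount at R = 1.01.
Terminal values V(3,·): V(3,0)=19.1634, V(3,1)=12.6407, V(3,2)=2.9014, V(3,3)=11.6410
Node (2,0) S=18.1186: V=(p*·12.6407+(1−p*)·19.1634)/1.01=13.9507; Δ=(12.6407−19.1634)/(19.7493−13.2266)=-1.0000; B=V−Δ·S=32.0693
Node (2,1) S=27.0538: V=(p*·2.9014+(1−p*)·12.6407)/1.01=5.0155; Δ=(2.9014−12.6407)/(29.4886−19.7493)=-1.0000; B=V−Δ·S=32.0693
Node (2,2) S=40.3954: V=(p*·11.6410+(1−p*)·2.9014)/1.01=9.6028; Δ=(11.6410−2.9014)/(44.0310−29.4886)=0.6010; B=V−Δ·S=-14.6739
Node (1,0) S=24.8200: V=(p*·5.0155+(1−p*)·13.9507)/1.01=6.9318; Δ=(5.0155−13.9507)/(27.0538−18.1186)=-1.0000; B=V−Δ·S=31.7518
Node (1,1) S=37.0600: V=(p*·9.6028+(1−p*)·5.0155)/1.01=8.4984; Δ=(9.6028−5.0155)/(40.3954−27.0538)=0.3438; B=V−Δ·S=-4.2441
Node (0,0) S=34.0000: V=(p*·8.4984+(1−p*)·6.9318)/1.01=8.0696; Δ=(8.4984−6.9318)/(37.0600−24.8200)=0.1280; B=V−Δ·S=3.7178
Check: Δ(0,0)·S0 + B(0,0) = 8.0696 = V0.

(0,0): Delta=0.1280 Bond=3.7178
(1,0): Delta=-1.0000 Bond=31.7518
(1,1): Delta=0.3438 Bond=-4.2441
(2,0): Delta=-1.0000 Bond=32.0693
(2,1): Delta=-1.0000 Bond=32.0693
(2,2): Delta=0.6010 Bond=-14.6739
V0=8.0696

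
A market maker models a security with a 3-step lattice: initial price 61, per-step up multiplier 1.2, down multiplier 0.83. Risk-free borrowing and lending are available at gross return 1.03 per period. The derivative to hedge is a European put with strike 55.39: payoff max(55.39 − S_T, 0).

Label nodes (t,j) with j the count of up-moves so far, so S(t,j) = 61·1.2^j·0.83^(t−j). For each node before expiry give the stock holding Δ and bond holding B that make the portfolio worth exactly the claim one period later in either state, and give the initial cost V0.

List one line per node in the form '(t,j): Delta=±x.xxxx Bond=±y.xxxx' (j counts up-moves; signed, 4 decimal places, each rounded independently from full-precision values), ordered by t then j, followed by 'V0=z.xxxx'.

Since d<R<u, set p* = (R−d)/(u−d) = 0.5405; price each node as the discounted p*-expectation of its children.
Payoff layer (t=3): V(3,0)=20.5110, V(3,1)=4.9625, V(3,2)=0.0000, V(3,3)=0.0000
(2,0): S=42.0229. Δ = (V_up−V_dn)/(S_up−S_dn) = (4.9625−20.5110)/(50.4275−34.8790) = -1.0000. V = [p*·4.9625 + (1−p*)·20.5110]/1.03 = 11.7538. B = V − Δ·S = 53.7767.
(2,1): S=60.7560. Δ = (V_up−V_dn)/(S_up−S_dn) = (0.0000−4.9625)/(72.9072−50.4275) = -0.2208. V = [p*·0.0000 + (1−p*)·4.9625]/1.03 = 2.2137. B = V − Δ·S = 15.6259.
(2,2): S=87.8400. Δ = (V_up−V_dn)/(S_up−S_dn) = (0.0000−0.0000)/(105.4080−72.9072) = 0.0000. V = [p*·0.0000 + (1−p*)·0.0000]/1.03 = 0.0000. B = V − Δ·S = 0.0000.
(1,0): S=50.6300. Δ = (V_up−V_dn)/(S_up−S_dn) = (2.2137−11.7538)/(60.7560−42.0229) = -0.5093. V = [p*·2.2137 + (1−p*)·11.7538]/1.03 = 6.4048. B = V − Δ·S = 32.1890.
(1,1): S=73.2000. Δ = (V_up−V_dn)/(S_up−S_dn) = (0.0000−2.2137)/(87.8400−60.7560) = -0.0817. V = [p*·0.0000 + (1−p*)·2.2137]/1.03 = 0.9875. B = V − Δ·S = 6.9703.
(0,0): S=61.0000. Δ = (V_up−V_dn)/(S_up−S_dn) = (0.9875−6.4048)/(73.2000−50.6300) = -0.2400. V = [p*·0.9875 + (1−p*)·6.4048]/1.03 = 3.3753. B = V − Δ·S = 18.0168.
Each (Δ,B) replicates both successor values, so the strategy is self-financing and V0 is arbitrage-free.

(0,0): Delta=-0.2400 Bond=18.0168
(1,0): Delta=-0.5093 Bond=32.1890
(1,1): Delta=-0.0817 Bond=6.9703
(2,0): Delta=-1.0000 Bond=53.7767
(2,1): Delta=-0.2208 Bond=15.6259
(2,2): Delta=0.0000 Bond=0.0000
V0=3.3753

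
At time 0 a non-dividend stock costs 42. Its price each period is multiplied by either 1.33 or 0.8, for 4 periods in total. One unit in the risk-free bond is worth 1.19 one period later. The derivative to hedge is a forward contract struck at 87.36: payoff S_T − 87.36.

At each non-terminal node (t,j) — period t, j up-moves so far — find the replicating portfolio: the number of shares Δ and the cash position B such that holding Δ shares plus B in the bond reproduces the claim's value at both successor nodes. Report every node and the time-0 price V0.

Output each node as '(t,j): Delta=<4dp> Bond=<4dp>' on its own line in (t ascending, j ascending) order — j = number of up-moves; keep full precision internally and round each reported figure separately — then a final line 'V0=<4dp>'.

(0,0): Delta=1.0000 Bond=-43.5637
(1,0): Delta=1.0000 Bond=-51.8408
(1,1): Delta=1.0000 Bond=-51.8408
(2,0): Delta=1.0000 Bond=-61.6906
(2,1): Delta=1.0000 Bond=-61.6906
(2,2): Delta=1.0000 Bond=-61.6906
(3,0): Delta=1.0000 Bond=-73.4118
(3,1): Delta=1.0000 Bond=-73.4118
(3,2): Delta=1.0000 Bond=-73.4118
(3,3): Delta=1.0000 Bond=-73.4118
V0=-1.5637

Under the risk-neutral measure, an up-move has probability p* = (R−d)/(u−d) = 0.7358 and values discount at R = 1.19.
Payoff layer (t=4): V(4,0)=-70.1568, V(4,1)=-58.7597, V(4,2)=-39.8120, V(4,3)=-8.3114, V(4,4)=44.0583
  t=3,j=0: stock 21.5040 → up 28.6003 (V=-58.7597), down 17.2032 (V=-70.1568). Price -51.9078; hedge Δ=1.0000, bond B=-73.4118.
  t=3,j=1: stock 35.7504 → up 47.5480 (V=-39.8120), down 28.6003 (V=-58.7597). Price -37.6614; hedge Δ=1.0000, bond B=-73.4118.
  t=3,j=2: stock 59.4350 → up 79.0486 (V=-8.3114), down 47.5480 (V=-39.8120). Price -13.9767; hedge Δ=1.0000, bond B=-73.4118.
  t=3,j=3: stock 98.8108 → up 131.4183 (V=44.0583), down 79.0486 (V=-8.3114). Price 25.3990; hedge Δ=1.0000, bond B=-73.4118.
  t=2,j=0: stock 26.8800 → up 35.7504 (V=-37.6614), down 21.5040 (V=-51.9078). Price -34.8106; hedge Δ=1.0000, bond B=-61.6906.
  t=2,j=1: stock 44.6880 → up 59.4350 (V=-13.9767), down 35.7504 (V=-37.6614). Price -17.0026; hedge Δ=1.0000, bond B=-61.6906.
  t=2,j=2: stock 74.2938 → up 98.8108 (V=25.3990), down 59.4350 (V=-13.9767). Price 12.6032; hedge Δ=1.0000, bond B=-61.6906.
  t=1,j=0: stock 33.6000 → up 44.6880 (V=-17.0026), down 26.8800 (V=-34.8106). Price -18.2408; hedge Δ=1.0000, bond B=-51.8408.
  t=1,j=1: stock 55.8600 → up 74.2938 (V=12.6032), down 44.6880 (V=-17.0026). Price 4.0192; hedge Δ=1.0000, bond B=-51.8408.
  t=0,j=0: stock 42.0000 → up 55.8600 (V=4.0192), down 33.6000 (V=-18.2408). Price -1.5637; hedge Δ=1.0000, bond B=-43.5637.
Check: Δ(0,0)·S0 + B(0,0) = -1.5637 = V0.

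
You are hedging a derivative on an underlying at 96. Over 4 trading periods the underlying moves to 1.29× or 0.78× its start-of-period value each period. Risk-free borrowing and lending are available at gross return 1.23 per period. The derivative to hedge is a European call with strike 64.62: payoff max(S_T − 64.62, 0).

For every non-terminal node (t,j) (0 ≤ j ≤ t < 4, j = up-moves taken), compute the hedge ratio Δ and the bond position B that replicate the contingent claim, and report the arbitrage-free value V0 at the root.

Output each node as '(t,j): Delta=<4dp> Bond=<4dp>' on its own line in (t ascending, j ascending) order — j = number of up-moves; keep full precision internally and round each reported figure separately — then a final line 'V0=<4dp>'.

Under the risk-neutral measure, an up-move has probability p* = (R−d)/(u−d) = 0.8824 and values discount at R = 1.23.
Terminal payoffs: V(4,0)=0.0000, V(4,1)=0.0000, V(4,2)=32.5741, V(4,3)=96.1241, V(4,4)=201.2260
(3,0): S=45.5570. Δ = (V_up−V_dn)/(S_up−S_dn) = (0.0000−0.0000)/(58.7685−35.5345) = 0.0000. V = [p*·0.0000 + (1−p*)·0.0000]/1.23 = 0.0000. B = V − Δ·S = 0.0000.
(3,1): S=75.3443. Δ = (V_up−V_dn)/(S_up−S_dn) = (32.5741−0.0000)/(97.1941−58.7685) = 0.8477. V = [p*·32.5741 + (1−p*)·0.0000]/1.23 = 23.3674. B = V − Δ·S = -40.5034.
(3,2): S=124.6078. Δ = (V_up−V_dn)/(S_up−S_dn) = (96.1241−32.5741)/(160.7441−97.1941) = 1.0000. V = [p*·96.1241 + (1−p*)·32.5741]/1.23 = 72.0712. B = V − Δ·S = -52.5366.
(3,3): S=206.0821. Δ = (V_up−V_dn)/(S_up−S_dn) = (201.2260−96.1241)/(265.8460−160.7441) = 1.0000. V = [p*·201.2260 + (1−p*)·96.1241]/1.23 = 153.5456. B = V − Δ·S = -52.5366.
(2,0): S=58.4064. Δ = (V_up−V_dn)/(S_up−S_dn) = (23.3674−0.0000)/(75.3443−45.5570) = 0.7845. V = [p*·23.3674 + (1−p*)·0.0000]/1.23 = 16.7628. B = V − Δ·S = -29.0555.
(2,1): S=96.5952. Δ = (V_up−V_dn)/(S_up−S_dn) = (72.0712−23.3674)/(124.6078−75.3443) = 0.9886. V = [p*·72.0712 + (1−p*)·23.3674]/1.23 = 53.9361. B = V − Δ·S = -41.5617.
(2,2): S=159.7536. Δ = (V_up−V_dn)/(S_up−S_dn) = (153.5456−72.0712)/(206.0821−124.6078) = 1.0000. V = [p*·153.5456 + (1−p*)·72.0712]/1.23 = 117.0409. B = V − Δ·S = -42.7127.
(1,0): S=74.8800. Δ = (V_up−V_dn)/(S_up−S_dn) = (53.9361−16.7628)/(96.5952−58.4064) = 0.9734. V = [p*·53.9361 + (1−p*)·16.7628]/1.23 = 40.2949. B = V − Δ·S = -32.5938.
(1,1): S=123.8400. Δ = (V_up−V_dn)/(S_up−S_dn) = (117.0409−53.9361)/(159.7536−96.5952) = 0.9992. V = [p*·117.0409 + (1−p*)·53.9361]/1.23 = 89.1194. B = V − Δ·S = -34.6157.
(0,0): S=96.0000. Δ = (V_up−V_dn)/(S_up−S_dn) = (89.1194−40.2949)/(123.8400−74.8800) = 0.9972. V = [p*·89.1194 + (1−p*)·40.2949]/1.23 = 67.7848. B = V − Δ·S = -27.9494.
Check: Δ(0,0)·S0 + B(0,0) = 67.7848 = V0.

(0,0): Delta=0.9972 Bond=-27.9494
(1,0): Delta=0.9734 Bond=-32.5938
(1,1): Delta=0.9992 Bond=-34.6157
(2,0): Delta=0.7845 Bond=-29.0555
(2,1): Delta=0.9886 Bond=-41.5617
(2,2): Delta=1.0000 Bond=-42.7127
(3,0): Delta=0.0000 Bond=0.0000
(3,1): Delta=0.8477 Bond=-40.5034
(3,2): Delta=1.0000 Bond=-52.5366
(3,3): Delta=1.0000 Bond=-52.5366
V0=67.7848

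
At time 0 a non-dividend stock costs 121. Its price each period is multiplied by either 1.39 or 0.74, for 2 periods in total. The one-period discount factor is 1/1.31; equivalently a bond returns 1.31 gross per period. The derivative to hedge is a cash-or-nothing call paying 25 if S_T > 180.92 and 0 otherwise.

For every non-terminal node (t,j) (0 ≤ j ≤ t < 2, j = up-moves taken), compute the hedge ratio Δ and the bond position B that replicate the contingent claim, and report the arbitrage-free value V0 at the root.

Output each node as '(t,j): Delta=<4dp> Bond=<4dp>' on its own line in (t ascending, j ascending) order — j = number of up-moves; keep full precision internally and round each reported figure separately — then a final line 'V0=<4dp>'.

(0,0): Delta=0.2128 Bond=-14.5438
(1,0): Delta=0.0000 Bond=0.0000
(1,1): Delta=0.2287 Bond=-21.7264
V0=11.2026

No-arbitrage ⇒ martingale measure with p* = (R−d)/(u−d) = 0.8769.
Payoff layer (t=2): V(2,0)=0.0000, V(2,1)=0.0000, V(2,2)=25.0000
Node (1,0) S=89.5400: V=(p*·0.0000+(1−p*)·0.0000)/1.31=0.0000; Δ=(0.0000−0.0000)/(124.4606−66.2596)=0.0000; B=V−Δ·S=0.0000
Node (1,1) S=168.1900: V=(p*·25.0000+(1−p*)·0.0000)/1.31=16.7352; Δ=(25.0000−0.0000)/(233.7841−124.4606)=0.2287; B=V−Δ·S=-21.7264
Node (0,0) S=121.0000: V=(p*·16.7352+(1−p*)·0.0000)/1.31=11.2026; Δ=(16.7352−0.0000)/(168.1900−89.5400)=0.2128; B=V−Δ·S=-14.5438
Each (Δ,B) replicates both successor values, so the strategy is self-financing and V0 is arbitrage-free.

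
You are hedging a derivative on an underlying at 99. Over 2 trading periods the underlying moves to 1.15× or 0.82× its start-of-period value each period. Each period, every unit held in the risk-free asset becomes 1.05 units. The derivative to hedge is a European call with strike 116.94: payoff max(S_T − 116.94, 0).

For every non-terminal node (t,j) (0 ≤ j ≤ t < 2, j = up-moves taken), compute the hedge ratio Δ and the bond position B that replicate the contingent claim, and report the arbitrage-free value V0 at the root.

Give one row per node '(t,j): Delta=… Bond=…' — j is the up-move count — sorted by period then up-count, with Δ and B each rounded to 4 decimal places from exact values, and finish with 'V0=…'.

(0,0): Delta=0.2842 Bond=-21.9723
(1,0): Delta=0.0000 Bond=0.0000
(1,1): Delta=0.3723 Bond=-33.1017
V0=6.1630

The replicating-portfolio and risk-neutral prices coincide; use p* = (1.05−0.82)/(1.15−0.82) = 0.6970 for the latter.
Payoff layer (t=2): V(2,0)=0.0000, V(2,1)=0.0000, V(2,2)=13.9875
  t=1,j=0: stock 81.1800 → up 93.3570 (V=0.0000), down 66.5676 (V=0.0000). Price 0.0000; hedge Δ=0.0000, bond B=0.0000.
  t=1,j=1: stock 113.8500 → up 130.9275 (V=13.9875), down 93.3570 (V=0.0000). Price 9.2846; hedge Δ=0.3723, bond B=-33.1017.
  t=0,j=0: stock 99.0000 → up 113.8500 (V=9.2846), down 81.1800 (V=0.0000). Price 6.1630; hedge Δ=0.2842, bond B=-21.9723.
Root portfolio cost Δ·99+B reproduces V0=6.1630.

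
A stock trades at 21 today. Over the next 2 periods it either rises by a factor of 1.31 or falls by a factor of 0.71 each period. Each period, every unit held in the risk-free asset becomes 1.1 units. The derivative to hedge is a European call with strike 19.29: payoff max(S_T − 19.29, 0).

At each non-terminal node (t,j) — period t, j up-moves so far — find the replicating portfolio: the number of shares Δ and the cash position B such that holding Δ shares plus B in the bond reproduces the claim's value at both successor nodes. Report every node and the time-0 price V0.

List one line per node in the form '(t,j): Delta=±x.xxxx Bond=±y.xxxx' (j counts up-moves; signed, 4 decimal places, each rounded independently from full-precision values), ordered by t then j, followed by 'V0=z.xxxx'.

The replicating-portfolio and risk-neutral prices coincide; use p* = (1.1−0.71)/(1.31−0.71) = 0.6500 for the latter.
Terminal values V(2,·): V(2,0)=0.0000, V(2,1)=0.2421, V(2,2)=16.7481
(1,0): S=14.9100. Δ = (V_up−V_dn)/(S_up−S_dn) = (0.2421−0.0000)/(19.5321−10.5861) = 0.0271. V = [p*·0.2421 + (1−p*)·0.0000]/1.1 = 0.1431. B = V − Δ·S = -0.2604.
(1,1): S=27.5100. Δ = (V_up−V_dn)/(S_up−S_dn) = (16.7481−0.2421)/(36.0381−19.5321) = 1.0000. V = [p*·16.7481 + (1−p*)·0.2421]/1.1 = 9.9736. B = V − Δ·S = -17.5364.
(0,0): S=21.0000. Δ = (V_up−V_dn)/(S_up−S_dn) = (9.9736−0.1431)/(27.5100−14.9100) = 0.7802. V = [p*·9.9736 + (1−p*)·0.1431]/1.1 = 5.9390. B = V − Δ·S = -10.4453.
Self-financing check: at every node Δ·S+B equals the discounted successor values.

(0,0): Delta=0.7802 Bond=-10.4453
(1,0): Delta=0.0271 Bond=-0.2604
(1,1): Delta=1.0000 Bond=-17.5364
V0=5.9390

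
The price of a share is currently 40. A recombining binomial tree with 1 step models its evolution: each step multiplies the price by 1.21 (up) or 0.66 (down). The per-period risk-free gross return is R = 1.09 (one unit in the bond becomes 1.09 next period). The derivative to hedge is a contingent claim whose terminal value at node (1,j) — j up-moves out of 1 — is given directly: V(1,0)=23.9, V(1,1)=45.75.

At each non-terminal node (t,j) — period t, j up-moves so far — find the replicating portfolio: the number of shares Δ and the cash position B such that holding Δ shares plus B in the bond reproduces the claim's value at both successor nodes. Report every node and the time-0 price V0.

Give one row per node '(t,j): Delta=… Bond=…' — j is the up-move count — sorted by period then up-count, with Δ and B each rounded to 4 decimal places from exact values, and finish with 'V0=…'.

Under the risk-neutral measure, an up-move has probability p* = (R−d)/(u−d) = 0.7818 and values discount at R = 1.09.
At expiry t=1: V(1,0)=23.9000, V(1,1)=45.7500
Node (0,0) S=40.0000: V=(p*·45.7500+(1−p*)·23.9000)/1.09=37.5988; Δ=(45.7500−23.9000)/(48.4000−26.4000)=0.9932; B=V−Δ·S=-2.1284
Self-financing check: at every node Δ·S+B equals the discounted successor values.

(0,0): Delta=0.9932 Bond=-2.1284
V0=37.5988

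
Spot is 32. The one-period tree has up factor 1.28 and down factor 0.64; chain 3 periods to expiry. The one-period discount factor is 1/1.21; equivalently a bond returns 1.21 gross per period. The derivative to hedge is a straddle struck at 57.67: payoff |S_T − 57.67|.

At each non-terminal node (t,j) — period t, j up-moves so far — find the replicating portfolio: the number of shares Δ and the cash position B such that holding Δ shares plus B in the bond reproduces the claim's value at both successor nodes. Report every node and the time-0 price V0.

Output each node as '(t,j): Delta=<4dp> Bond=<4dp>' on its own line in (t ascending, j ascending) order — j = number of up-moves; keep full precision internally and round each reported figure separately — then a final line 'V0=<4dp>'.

Risk-neutral probability p* = (R−d)/(u−d) = (1.21−0.64)/(1.28−0.64) = 0.8906.
Terminal payoffs: V(3,0)=49.2814, V(3,1)=40.8928, V(3,2)=24.1156, V(3,3)=9.4389
  t=2,j=0: stock 13.1072 → up 16.7772 (V=40.8928), down 8.3886 (V=49.2814). Price 34.5540; hedge Δ=-1.0000, bond B=47.6612.
  t=2,j=1: stock 26.2144 → up 33.5544 (V=24.1156), down 16.7772 (V=40.8928). Price 21.4468; hedge Δ=-1.0000, bond B=47.6612.
  t=2,j=2: stock 52.4288 → up 67.1089 (V=9.4389), down 33.5544 (V=24.1156). Price 9.1274; hedge Δ=-0.4374, bond B=32.0597.
  t=1,j=0: stock 20.4800 → up 26.2144 (V=21.4468), down 13.1072 (V=34.5540). Price 18.9094; hedge Δ=-1.0000, bond B=39.3894.
  t=1,j=1: stock 40.9600 → up 52.4288 (V=9.1274), down 26.2144 (V=21.4468). Price 8.6569; hedge Δ=-0.4699, bond B=27.9059.
  t=0,j=0: stock 32.0000 → up 40.9600 (V=8.6569), down 20.4800 (V=18.9094). Price 8.0812; hedge Δ=-0.5006, bond B=24.1007.
Root portfolio cost Δ·32+B reproduces V0=8.0812.

(0,0): Delta=-0.5006 Bond=24.1007
(1,0): Delta=-1.0000 Bond=39.3894
(1,1): Delta=-0.4699 Bond=27.9059
(2,0): Delta=-1.0000 Bond=47.6612
(2,1): Delta=-1.0000 Bond=47.6612
(2,2): Delta=-0.4374 Bond=32.0597
V0=8.0812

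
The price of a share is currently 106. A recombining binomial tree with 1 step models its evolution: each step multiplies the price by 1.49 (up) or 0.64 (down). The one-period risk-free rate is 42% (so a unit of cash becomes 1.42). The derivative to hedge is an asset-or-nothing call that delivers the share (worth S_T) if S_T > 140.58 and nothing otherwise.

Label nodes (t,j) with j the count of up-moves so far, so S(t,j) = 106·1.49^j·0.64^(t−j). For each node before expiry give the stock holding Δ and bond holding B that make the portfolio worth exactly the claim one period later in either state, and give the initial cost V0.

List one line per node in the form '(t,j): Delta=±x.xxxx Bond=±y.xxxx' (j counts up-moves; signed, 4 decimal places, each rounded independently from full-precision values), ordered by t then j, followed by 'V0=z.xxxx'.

Since d<R<u, set p* = (R−d)/(u−d) = 0.9176; price each node as the discounted p*-expectation of its children.
Payoff layer (t=1): V(1,0)=0.0000, V(1,1)=157.9400
Node (0,0) S=106.0000: V=(p*·157.9400+(1−p*)·0.0000)/1.42=102.0656; Δ=(157.9400−0.0000)/(157.9400−67.8400)=1.7529; B=V−Δ·S=-83.7461
Check: Δ(0,0)·S0 + B(0,0) = 102.0656 = V0.

(0,0): Delta=1.7529 Bond=-83.7461
V0=102.0656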